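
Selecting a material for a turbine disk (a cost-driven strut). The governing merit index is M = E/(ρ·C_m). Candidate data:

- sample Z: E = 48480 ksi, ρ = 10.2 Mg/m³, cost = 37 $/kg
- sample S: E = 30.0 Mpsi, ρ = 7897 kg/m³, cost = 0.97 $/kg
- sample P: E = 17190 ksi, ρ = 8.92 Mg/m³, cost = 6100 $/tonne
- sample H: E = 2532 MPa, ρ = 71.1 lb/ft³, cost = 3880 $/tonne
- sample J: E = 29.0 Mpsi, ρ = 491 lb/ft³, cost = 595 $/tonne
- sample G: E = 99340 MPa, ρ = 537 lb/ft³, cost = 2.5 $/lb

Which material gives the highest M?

Putting every candidate on a common basis:
  sample Z: E = 334.3 GPa, ρ = 10200 kg/m³, cost = 37.00 $/kg
  sample S: E = 206.8 GPa, ρ = 7897 kg/m³, cost = 0.9700 $/kg
  sample P: E = 118.5 GPa, ρ = 8920 kg/m³, cost = 6.100 $/kg
  sample H: E = 2.532 GPa, ρ = 1139 kg/m³, cost = 3.880 $/kg
  sample J: E = 199.9 GPa, ρ = 7865 kg/m³, cost = 0.5950 $/kg
  sample G: E = 99.34 GPa, ρ = 8602 kg/m³, cost = 5.511 $/kg
  sample J: M = 42.7 MN·m per $
  sample S: M = 27.0 MN·m per $
  sample P: M = 2.18 MN·m per $
  sample G: M = 2.10 MN·m per $
  sample Z: M = 0.886 MN·m per $
  sample H: M = 0.573 MN·m per $
Highest index: sample J.

sample J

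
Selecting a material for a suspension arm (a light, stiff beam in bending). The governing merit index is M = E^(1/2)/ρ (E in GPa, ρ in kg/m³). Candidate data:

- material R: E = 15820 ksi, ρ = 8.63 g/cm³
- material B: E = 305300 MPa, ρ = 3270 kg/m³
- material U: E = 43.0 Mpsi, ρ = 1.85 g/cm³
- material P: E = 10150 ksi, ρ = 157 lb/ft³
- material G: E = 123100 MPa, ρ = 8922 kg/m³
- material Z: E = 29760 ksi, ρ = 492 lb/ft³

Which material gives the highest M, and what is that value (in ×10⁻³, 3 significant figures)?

Putting every candidate on a common basis:
  material R: E = 109.1 GPa, ρ = 8630 kg/m³
  material B: E = 305.3 GPa, ρ = 3270 kg/m³
  material U: E = 296.5 GPa, ρ = 1850 kg/m³
  material P: E = 69.98 GPa, ρ = 2515 kg/m³
  material G: E = 123.1 GPa, ρ = 8922 kg/m³
  material Z: E = 205.2 GPa, ρ = 7881 kg/m³
  material U: M = 9.31×10⁻³
  material B: M = 5.34×10⁻³
  material P: M = 3.33×10⁻³
  material Z: M = 1.82×10⁻³
  material G: M = 1.24×10⁻³
  material R: M = 1.21×10⁻³
Material U ranks first.

material U, M = 9.31×10⁻³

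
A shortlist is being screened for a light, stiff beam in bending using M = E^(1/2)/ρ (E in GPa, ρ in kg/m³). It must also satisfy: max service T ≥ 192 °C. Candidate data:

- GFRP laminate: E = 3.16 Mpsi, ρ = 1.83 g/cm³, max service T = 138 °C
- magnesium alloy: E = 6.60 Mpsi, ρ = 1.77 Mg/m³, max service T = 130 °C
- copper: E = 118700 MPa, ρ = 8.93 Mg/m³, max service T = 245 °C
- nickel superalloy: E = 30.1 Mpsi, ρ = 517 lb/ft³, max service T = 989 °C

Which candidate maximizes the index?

nickel superalloy

Screen on constraints: max service T ≥ 192 °C. Survivors: copper, nickel superalloy.
Convert each candidate to consistent units, then evaluate M:
  copper: E = 118.7 GPa, ρ = 8930 kg/m³
  nickel superalloy: E = 207.5 GPa, ρ = 8282 kg/m³
  nickel superalloy: M = 1.74×10⁻³
  copper: M = 1.22×10⁻³
Nickel superalloy has the largest M.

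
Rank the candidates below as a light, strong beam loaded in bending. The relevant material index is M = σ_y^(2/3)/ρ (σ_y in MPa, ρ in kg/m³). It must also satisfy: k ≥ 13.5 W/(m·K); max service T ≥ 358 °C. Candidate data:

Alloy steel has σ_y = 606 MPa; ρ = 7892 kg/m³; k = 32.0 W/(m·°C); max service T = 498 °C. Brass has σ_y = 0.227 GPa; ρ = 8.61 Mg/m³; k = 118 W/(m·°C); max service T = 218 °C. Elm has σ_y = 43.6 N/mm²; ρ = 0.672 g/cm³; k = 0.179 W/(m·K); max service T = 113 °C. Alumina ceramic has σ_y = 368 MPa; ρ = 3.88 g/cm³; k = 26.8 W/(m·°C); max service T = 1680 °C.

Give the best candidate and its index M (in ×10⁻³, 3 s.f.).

alumina ceramic, M = 13.2×10⁻³

Screen on constraints: k ≥ 13.5 W/(m·K); max service T ≥ 358 °C. Survivors: alloy steel, alumina ceramic.
In SI units:
  alloy steel: σ_y = 606.0 MPa, ρ = 7892 kg/m³
  alumina ceramic: σ_y = 368.0 MPa, ρ = 3880 kg/m³
  alumina ceramic: M = 13.2×10⁻³
  alloy steel: M = 9.07×10⁻³
Highest index: alumina ceramic.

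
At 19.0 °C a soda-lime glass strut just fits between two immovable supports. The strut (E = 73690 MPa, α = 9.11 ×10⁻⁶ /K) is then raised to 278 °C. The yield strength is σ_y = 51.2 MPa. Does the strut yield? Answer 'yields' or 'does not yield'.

yields

E = 73690 MPa = 73.69 GPa.
ΔT = 259.0 K. Constrained thermal stress σ = E·α·ΔT = 73.69×10³ MPa × 9.11×10⁻⁶ × 259.0 = 174 MPa (compressive).
Compare to σ_y = 51.2 MPa: σ ≥ σ_y, so it yields.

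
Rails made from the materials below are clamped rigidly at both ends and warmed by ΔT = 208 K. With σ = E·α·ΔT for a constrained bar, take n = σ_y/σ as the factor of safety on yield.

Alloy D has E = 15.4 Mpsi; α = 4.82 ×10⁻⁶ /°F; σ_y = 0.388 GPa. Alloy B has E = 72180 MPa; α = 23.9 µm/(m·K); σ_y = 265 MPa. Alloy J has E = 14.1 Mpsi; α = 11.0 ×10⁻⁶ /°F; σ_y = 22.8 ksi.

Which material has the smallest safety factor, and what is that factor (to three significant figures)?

alloy J, n = 0.393

Converting E to GPa, α to ×10⁻⁶/K, σ_y to MPa, then σ and n for each:
  alloy D: E = 106.2, α = 8.68, σ_y = 388.0 → σ = 192 MPa, n = 2.02
  alloy B: E = 72.18, α = 23.9, σ_y = 265.0 → σ = 359 MPa, n = 0.739
  alloy J: E = 97.22, α = 19.8, σ_y = 157.2 → σ = 400 MPa, n = 0.393
Smallest n: alloy J with n = 0.393.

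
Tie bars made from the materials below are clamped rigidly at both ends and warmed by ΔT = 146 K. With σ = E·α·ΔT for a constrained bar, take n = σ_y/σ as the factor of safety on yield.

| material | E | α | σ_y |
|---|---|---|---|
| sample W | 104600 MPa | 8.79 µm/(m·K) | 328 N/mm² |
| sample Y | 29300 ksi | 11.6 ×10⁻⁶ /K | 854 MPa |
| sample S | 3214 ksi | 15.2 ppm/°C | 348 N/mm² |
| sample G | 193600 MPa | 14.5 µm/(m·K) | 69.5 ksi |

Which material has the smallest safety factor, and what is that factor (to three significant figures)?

sample G, n = 1.17

Converting E to GPa, α to ×10⁻⁶/K, σ_y to MPa, then σ and n for each:
  sample W: E = 104.6, α = 8.79, σ_y = 328.0 → σ = 134 MPa, n = 2.44
  sample Y: E = 202.0, α = 11.6, σ_y = 854.0 → σ = 342 MPa, n = 2.50
  sample S: E = 22.16, α = 15.2, σ_y = 348.0 → σ = 49.2 MPa, n = 7.08
  sample G: E = 193.6, α = 14.5, σ_y = 479.2 → σ = 410 MPa, n = 1.17
The minimum is sample G at n = 1.17.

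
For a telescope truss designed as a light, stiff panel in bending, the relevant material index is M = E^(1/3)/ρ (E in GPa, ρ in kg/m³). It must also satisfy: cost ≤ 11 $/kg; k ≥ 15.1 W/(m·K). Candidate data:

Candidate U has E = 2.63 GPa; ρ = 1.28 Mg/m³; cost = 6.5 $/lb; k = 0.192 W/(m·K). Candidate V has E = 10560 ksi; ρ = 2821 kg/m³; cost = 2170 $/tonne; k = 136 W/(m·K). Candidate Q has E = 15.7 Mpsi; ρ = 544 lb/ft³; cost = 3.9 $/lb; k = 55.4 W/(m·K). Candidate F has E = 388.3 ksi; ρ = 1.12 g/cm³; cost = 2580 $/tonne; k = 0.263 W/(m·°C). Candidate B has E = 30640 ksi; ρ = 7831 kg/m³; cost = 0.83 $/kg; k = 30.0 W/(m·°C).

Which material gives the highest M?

Screen on constraints: cost ≤ 11 $/kg; k ≥ 15.1 W/(m·K). Survivors: candidate V, candidate Q, candidate B.
Convert each candidate to consistent units, then evaluate M:
  candidate V: E = 72.81 GPa, ρ = 2821 kg/m³
  candidate Q: E = 108.2 GPa, ρ = 8714 kg/m³
  candidate B: E = 211.3 GPa, ρ = 7831 kg/m³
  candidate V: M = 1.48×10⁻³
  candidate B: M = 0.761×10⁻³
  candidate Q: M = 0.547×10⁻³
Candidate V ranks first.

candidate V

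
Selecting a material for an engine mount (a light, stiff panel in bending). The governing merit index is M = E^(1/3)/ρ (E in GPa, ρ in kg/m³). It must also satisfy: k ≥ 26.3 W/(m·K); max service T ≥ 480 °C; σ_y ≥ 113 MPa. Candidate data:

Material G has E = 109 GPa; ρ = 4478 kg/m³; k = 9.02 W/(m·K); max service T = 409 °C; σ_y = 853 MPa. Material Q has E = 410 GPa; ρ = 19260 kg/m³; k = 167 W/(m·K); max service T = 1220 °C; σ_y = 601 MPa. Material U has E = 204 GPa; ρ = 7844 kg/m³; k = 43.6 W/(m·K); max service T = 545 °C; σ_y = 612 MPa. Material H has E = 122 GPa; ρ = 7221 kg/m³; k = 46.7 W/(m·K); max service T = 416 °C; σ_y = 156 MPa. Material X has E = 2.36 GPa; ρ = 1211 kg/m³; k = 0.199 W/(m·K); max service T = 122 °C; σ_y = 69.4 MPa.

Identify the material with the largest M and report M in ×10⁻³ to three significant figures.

material U, M = 0.750×10⁻³

Screen on constraints: k ≥ 26.3 W/(m·K); max service T ≥ 480 °C; σ_y ≥ 113 MPa. Survivors: material Q, material U.
Computing M directly (units already consistent):
  material U: M = 0.750×10⁻³
  material Q: M = 0.386×10⁻³
Material U ranks first.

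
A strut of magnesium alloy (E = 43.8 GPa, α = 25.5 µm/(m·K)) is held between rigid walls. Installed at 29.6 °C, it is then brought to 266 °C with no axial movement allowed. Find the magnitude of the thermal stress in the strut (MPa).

ΔT = 236.4 K. Constrained thermal stress σ = E·α·ΔT = 43.80×10³ MPa × 25.5×10⁻⁶ × 236.4 = 264 MPa (compressive).

264 MPa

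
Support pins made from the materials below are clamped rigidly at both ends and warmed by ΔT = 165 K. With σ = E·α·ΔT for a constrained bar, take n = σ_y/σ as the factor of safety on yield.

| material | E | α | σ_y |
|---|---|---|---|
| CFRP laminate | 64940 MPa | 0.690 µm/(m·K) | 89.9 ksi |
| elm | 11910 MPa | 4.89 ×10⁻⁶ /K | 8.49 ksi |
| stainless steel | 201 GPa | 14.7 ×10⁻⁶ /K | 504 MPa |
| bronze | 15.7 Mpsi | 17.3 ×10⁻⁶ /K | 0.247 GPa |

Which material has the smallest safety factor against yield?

bronze

In consistent units (E in GPa, α in ×10⁻⁶/K, σ_y in MPa):
  CFRP laminate: E = 64.94, α = 0.690, σ_y = 619.8 → σ = 7.39 MPa, n = 83.8
  elm: E = 11.91, α = 4.89, σ_y = 58.54 → σ = 9.61 MPa, n = 6.09
  stainless steel: E = 201.0, α = 14.7, σ_y = 504.0 → σ = 488 MPa, n = 1.03
  bronze: E = 108.2, α = 17.3, σ_y = 247.0 → σ = 309 MPa, n = 0.799
Smallest n: bronze with n = 0.799.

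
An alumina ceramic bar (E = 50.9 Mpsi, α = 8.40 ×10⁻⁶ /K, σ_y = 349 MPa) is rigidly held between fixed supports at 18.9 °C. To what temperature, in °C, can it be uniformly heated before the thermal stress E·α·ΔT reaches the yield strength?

E = 50.9 Mpsi = 350.9 GPa.
E·α·ΔT = 349.0 MPa ⇒ ΔT = 349.0 / (350.9×10³ × 8.40×10⁻⁶) = 118.4 K.
T = 18.9 + 118.4 = 137.3 °C.

137 °C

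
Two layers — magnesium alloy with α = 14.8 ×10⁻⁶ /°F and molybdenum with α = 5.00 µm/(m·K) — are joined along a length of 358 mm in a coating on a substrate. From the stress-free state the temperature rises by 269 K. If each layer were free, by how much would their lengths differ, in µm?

2080 µm

magnesium alloy: α = 14.8×10⁻⁶/°F × 9/5 = 26.6×10⁻⁶/K.
Δα = |26.6 − 5.00|×10⁻⁶/K = 21.6×10⁻⁶/K.
ΔL_mismatch = Δα·L·ΔT = 21.6×10⁻⁶ × 358.0 mm × 269.0 K = 2080 µm.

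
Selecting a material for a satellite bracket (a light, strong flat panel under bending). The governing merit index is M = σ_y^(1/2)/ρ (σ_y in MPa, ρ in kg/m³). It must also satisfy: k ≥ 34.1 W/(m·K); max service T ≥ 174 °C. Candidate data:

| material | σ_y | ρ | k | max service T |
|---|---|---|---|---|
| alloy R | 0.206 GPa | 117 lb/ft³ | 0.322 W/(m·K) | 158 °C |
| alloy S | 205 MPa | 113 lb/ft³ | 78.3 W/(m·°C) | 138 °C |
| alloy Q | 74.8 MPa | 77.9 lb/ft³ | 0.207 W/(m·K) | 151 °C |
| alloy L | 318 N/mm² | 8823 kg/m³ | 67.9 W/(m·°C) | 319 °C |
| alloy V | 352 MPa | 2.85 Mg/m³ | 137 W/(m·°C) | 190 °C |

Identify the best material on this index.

alloy V

Screen on constraints: k ≥ 34.1 W/(m·K); max service T ≥ 174 °C. Survivors: alloy L, alloy V.
In SI units:
  alloy L: σ_y = 318.0 MPa, ρ = 8823 kg/m³
  alloy V: σ_y = 352.0 MPa, ρ = 2850 kg/m³
  alloy V: M = 6.58×10⁻³
  alloy L: M = 2.02×10⁻³
Highest index: alloy V.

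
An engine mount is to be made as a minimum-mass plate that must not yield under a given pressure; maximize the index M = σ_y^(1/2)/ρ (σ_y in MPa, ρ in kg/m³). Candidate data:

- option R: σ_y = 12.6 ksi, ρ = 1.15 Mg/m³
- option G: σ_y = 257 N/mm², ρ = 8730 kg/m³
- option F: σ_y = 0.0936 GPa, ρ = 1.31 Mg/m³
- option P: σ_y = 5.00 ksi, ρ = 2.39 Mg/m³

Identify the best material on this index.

Convert each candidate to consistent units, then evaluate M:
  option R: σ_y = 86.87 MPa, ρ = 1150 kg/m³
  option G: σ_y = 257.0 MPa, ρ = 8730 kg/m³
  option F: σ_y = 93.60 MPa, ρ = 1310 kg/m³
  option P: σ_y = 34.47 MPa, ρ = 2390 kg/m³
  option R: M = 8.10×10⁻³
  option F: M = 7.39×10⁻³
  option P: M = 2.46×10⁻³
  option G: M = 1.84×10⁻³
Highest index: option R.

option R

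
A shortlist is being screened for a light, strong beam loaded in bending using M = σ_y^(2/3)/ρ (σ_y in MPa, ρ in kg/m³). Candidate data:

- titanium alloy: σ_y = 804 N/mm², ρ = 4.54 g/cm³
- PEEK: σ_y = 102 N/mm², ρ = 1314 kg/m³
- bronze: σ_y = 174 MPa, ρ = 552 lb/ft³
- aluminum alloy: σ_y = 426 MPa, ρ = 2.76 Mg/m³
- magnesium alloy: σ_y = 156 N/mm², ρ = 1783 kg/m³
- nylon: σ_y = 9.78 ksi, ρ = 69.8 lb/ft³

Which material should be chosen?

aluminum alloy

Convert each candidate to consistent units, then evaluate M:
  titanium alloy: σ_y = 804.0 MPa, ρ = 4540 kg/m³
  PEEK: σ_y = 102.0 MPa, ρ = 1314 kg/m³
  bronze: σ_y = 174.0 MPa, ρ = 8842 kg/m³
  aluminum alloy: σ_y = 426.0 MPa, ρ = 2760 kg/m³
  magnesium alloy: σ_y = 156.0 MPa, ρ = 1783 kg/m³
  nylon: σ_y = 67.43 MPa, ρ = 1118 kg/m³
  aluminum alloy: M = 20.5×10⁻³
  titanium alloy: M = 19.0×10⁻³
  PEEK: M = 16.6×10⁻³
  magnesium alloy: M = 16.3×10⁻³
  nylon: M = 14.8×10⁻³
  bronze: M = 3.52×10⁻³
Aluminum alloy has the largest M.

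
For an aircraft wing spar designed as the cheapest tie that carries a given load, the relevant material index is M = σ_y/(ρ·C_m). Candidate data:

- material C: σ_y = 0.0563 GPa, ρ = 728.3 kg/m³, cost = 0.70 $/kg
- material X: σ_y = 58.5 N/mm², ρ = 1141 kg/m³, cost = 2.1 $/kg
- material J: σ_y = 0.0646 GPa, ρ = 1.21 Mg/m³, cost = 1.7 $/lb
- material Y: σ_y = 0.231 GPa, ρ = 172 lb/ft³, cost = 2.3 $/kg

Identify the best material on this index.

material C

In SI units:
  material C: σ_y = 56.30 MPa, ρ = 728.3 kg/m³, cost = 0.7000 $/kg
  material X: σ_y = 58.50 MPa, ρ = 1141 kg/m³, cost = 2.100 $/kg
  material J: σ_y = 64.60 MPa, ρ = 1210 kg/m³, cost = 3.748 $/kg
  material Y: σ_y = 231.0 MPa, ρ = 2755 kg/m³, cost = 2.300 $/kg
  material C: M = 110 kN·m per $
  material Y: M = 36.5 kN·m per $
  material X: M = 24.4 kN·m per $
  material J: M = 14.2 kN·m per $
The maximum is for material C.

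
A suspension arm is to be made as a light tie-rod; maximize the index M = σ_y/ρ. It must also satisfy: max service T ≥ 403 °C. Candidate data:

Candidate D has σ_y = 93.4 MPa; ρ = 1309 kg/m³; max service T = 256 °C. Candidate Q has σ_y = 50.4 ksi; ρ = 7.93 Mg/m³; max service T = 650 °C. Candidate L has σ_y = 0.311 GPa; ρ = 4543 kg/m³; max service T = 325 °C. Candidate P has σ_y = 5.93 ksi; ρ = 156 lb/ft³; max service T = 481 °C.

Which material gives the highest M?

candidate Q

Screen on constraints: max service T ≥ 403 °C. Survivors: candidate Q, candidate P.
After converting to SI:
  candidate Q: σ_y = 347.5 MPa, ρ = 7930 kg/m³
  candidate P: σ_y = 40.89 MPa, ρ = 2499 kg/m³
  candidate Q: M = 43.8 kN·m/kg
  candidate P: M = 16.4 kN·m/kg
Highest index: candidate Q.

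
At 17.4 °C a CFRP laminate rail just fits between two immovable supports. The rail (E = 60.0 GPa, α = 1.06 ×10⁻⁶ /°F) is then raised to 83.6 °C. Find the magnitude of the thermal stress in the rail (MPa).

α = 1.06×10⁻⁶/°F × 9/5 = 1.91×10⁻⁶/K.
ΔT = 66.20 K. Constrained thermal stress σ = E·α·ΔT = 60.00×10³ MPa × 1.91×10⁻⁶ × 66.20 = 7.58 MPa (compressive).

7.58 MPa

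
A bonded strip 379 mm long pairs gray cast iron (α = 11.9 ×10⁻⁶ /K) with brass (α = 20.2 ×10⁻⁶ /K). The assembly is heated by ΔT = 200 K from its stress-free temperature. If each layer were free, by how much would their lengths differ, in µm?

629 µm

Δα = |11.9 − 20.2|×10⁻⁶/K = 8.30×10⁻⁶/K.
ΔL_mismatch = Δα·L·ΔT = 8.30×10⁻⁶ × 379.0 mm × 200.0 K = 629 µm.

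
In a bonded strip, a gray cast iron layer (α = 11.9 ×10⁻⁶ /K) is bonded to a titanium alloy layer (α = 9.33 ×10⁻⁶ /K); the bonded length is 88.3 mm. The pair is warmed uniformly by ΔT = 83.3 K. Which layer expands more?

gray cast iron

α(gray cast iron) = 11.9×10⁻⁶/K vs α(titanium alloy) = 9.33×10⁻⁶/K.
Higher α expands more for the same ΔT: gray cast iron.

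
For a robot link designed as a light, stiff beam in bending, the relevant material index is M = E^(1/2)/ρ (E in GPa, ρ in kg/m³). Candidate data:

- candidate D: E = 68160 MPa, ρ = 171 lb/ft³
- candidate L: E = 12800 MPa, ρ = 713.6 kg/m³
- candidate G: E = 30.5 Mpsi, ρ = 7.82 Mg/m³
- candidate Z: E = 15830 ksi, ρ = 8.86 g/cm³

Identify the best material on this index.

candidate L

Putting every candidate on a common basis:
  candidate D: E = 68.16 GPa, ρ = 2739 kg/m³
  candidate L: E = 12.80 GPa, ρ = 713.6 kg/m³
  candidate G: E = 210.3 GPa, ρ = 7820 kg/m³
  candidate Z: E = 109.1 GPa, ρ = 8860 kg/m³
  candidate L: M = 5.01×10⁻³
  candidate D: M = 3.01×10⁻³
  candidate G: M = 1.85×10⁻³
  candidate Z: M = 1.18×10⁻³
Candidate L has the largest M.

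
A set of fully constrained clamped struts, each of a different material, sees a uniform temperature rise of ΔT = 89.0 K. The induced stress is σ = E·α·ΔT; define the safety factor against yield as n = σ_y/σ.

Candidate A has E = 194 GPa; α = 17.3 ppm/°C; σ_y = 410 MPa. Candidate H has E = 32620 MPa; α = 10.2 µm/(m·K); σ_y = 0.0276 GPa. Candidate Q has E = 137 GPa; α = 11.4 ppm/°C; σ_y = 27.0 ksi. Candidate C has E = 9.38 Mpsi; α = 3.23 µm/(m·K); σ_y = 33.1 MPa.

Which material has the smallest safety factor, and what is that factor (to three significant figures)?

With everything in SI (GPa, ×10⁻⁶/K, MPa):
  candidate A: E = 194.0, α = 17.3, σ_y = 410.0 → σ = 299 MPa, n = 1.37
  candidate H: E = 32.62, α = 10.2, σ_y = 27.60 → σ = 29.6 MPa, n = 0.932
  candidate Q: E = 137.0, α = 11.4, σ_y = 186.2 → σ = 139 MPa, n = 1.34
  candidate C: E = 64.67, α = 3.23, σ_y = 33.10 → σ = 18.6 MPa, n = 1.78
Smallest n: candidate H with n = 0.932.

candidate H, n = 0.932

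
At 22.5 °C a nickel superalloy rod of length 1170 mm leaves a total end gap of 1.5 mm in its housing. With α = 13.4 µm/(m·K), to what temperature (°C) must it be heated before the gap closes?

α·L₀·ΔT = 1.5 mm ⇒ ΔT = 1.5 / (13.4×10⁻⁶ × 1170.0) = 95.68 K.
T = 22.5 + 95.68 = 118.2 °C.

118 °C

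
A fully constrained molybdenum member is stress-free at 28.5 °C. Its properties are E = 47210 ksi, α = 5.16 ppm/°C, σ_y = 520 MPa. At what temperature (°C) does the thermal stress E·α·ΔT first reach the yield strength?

E = 47210 ksi = 325.5 GPa.
E·α·ΔT = 520.0 MPa ⇒ ΔT = 520.0 / (325.5×10³ × 5.16×10⁻⁶) = 309.6 K.
T = 28.5 + 309.6 = 338.1 °C.

338 °C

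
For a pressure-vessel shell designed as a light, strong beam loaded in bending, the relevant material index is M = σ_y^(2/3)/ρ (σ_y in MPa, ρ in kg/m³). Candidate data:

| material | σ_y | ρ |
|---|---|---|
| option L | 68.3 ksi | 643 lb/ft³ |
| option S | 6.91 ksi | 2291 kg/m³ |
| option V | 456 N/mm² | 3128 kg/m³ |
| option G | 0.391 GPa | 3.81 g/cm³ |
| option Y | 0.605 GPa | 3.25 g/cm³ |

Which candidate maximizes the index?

option Y

In SI units:
  option L: σ_y = 470.9 MPa, ρ = 10300 kg/m³
  option S: σ_y = 47.64 MPa, ρ = 2291 kg/m³
  option V: σ_y = 456.0 MPa, ρ = 3128 kg/m³
  option G: σ_y = 391.0 MPa, ρ = 3810 kg/m³
  option Y: σ_y = 605.0 MPa, ρ = 3250 kg/m³
  option Y: M = 22.0×10⁻³
  option V: M = 18.9×10⁻³
  option G: M = 14.0×10⁻³
  option L: M = 5.88×10⁻³
  option S: M = 5.74×10⁻³
Highest index: option Y.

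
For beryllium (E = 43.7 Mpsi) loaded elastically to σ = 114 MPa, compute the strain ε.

3.78×10⁻⁴

E = 43.7 Mpsi = 301.3 GPa = 301300 MPa.
ε = σ/E = 114 / 301300 = 3.78×10⁻⁴.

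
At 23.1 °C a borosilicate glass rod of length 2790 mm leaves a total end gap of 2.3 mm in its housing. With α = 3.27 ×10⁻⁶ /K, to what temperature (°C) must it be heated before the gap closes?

275 °C

α·L₀·ΔT = 2.3 mm ⇒ ΔT = 2.3 / (3.27×10⁻⁶ × 2790.0) = 252.1 K.
T = 23.1 + 252.1 = 275.2 °C.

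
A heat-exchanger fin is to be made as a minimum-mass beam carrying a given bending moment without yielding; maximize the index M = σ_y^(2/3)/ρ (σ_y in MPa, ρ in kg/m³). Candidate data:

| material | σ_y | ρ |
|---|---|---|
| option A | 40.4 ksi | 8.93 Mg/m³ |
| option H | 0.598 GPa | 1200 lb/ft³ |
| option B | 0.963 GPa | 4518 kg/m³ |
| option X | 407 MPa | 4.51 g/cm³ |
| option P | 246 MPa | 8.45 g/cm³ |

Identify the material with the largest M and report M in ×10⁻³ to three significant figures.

Normalizing units and computing the index:
  option A: σ_y = 278.5 MPa, ρ = 8930 kg/m³
  option H: σ_y = 598.0 MPa, ρ = 19220 kg/m³
  option B: σ_y = 963.0 MPa, ρ = 4518 kg/m³
  option X: σ_y = 407.0 MPa, ρ = 4510 kg/m³
  option P: σ_y = 246.0 MPa, ρ = 8450 kg/m³
  option B: M = 21.6×10⁻³
  option X: M = 12.2×10⁻³
  option A: M = 4.78×10⁻³
  option P: M = 4.65×10⁻³
  option H: M = 3.69×10⁻³
Option B ranks first.

option B, M = 21.6×10⁻³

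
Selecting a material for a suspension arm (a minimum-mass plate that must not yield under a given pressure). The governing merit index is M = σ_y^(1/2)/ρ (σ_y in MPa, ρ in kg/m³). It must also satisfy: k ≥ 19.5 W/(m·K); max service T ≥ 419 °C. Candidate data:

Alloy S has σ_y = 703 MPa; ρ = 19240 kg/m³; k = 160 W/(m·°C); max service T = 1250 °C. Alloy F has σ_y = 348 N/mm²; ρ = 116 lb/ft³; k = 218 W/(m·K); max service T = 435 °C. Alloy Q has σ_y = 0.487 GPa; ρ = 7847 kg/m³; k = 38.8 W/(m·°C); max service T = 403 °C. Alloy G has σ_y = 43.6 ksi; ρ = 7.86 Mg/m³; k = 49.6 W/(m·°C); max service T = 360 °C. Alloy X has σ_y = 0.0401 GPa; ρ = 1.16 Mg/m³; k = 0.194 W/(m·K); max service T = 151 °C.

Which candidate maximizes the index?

Screen on constraints: k ≥ 19.5 W/(m·K); max service T ≥ 419 °C. Survivors: alloy S, alloy F.
Putting every candidate on a common basis:
  alloy S: σ_y = 703.0 MPa, ρ = 19240 kg/m³
  alloy F: σ_y = 348.0 MPa, ρ = 1858 kg/m³
  alloy F: M = 10.0×10⁻³
  alloy S: M = 1.38×10⁻³
Highest index: alloy F.

alloy F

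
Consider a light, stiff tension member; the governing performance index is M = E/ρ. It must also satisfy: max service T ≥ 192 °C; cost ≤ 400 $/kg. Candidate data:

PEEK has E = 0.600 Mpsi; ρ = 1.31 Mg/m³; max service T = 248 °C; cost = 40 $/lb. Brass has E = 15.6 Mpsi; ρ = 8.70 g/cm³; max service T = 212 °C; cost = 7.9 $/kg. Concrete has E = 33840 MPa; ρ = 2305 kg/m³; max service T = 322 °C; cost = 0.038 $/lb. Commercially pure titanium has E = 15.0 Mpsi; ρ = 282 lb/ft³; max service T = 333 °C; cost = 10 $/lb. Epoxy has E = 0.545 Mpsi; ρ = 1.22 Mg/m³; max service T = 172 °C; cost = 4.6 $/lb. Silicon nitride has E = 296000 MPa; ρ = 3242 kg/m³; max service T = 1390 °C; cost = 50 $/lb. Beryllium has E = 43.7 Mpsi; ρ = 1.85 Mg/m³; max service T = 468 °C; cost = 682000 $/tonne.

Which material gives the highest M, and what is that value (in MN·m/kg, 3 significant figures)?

silicon nitride, M = 91.3 MN·m/kg

Screen on constraints: max service T ≥ 192 °C; cost ≤ 400 $/kg. Survivors: PEEK, brass, concrete, commercially pure titanium, silicon nitride.
After converting to SI:
  PEEK: E = 4.137 GPa, ρ = 1310 kg/m³
  brass: E = 107.6 GPa, ρ = 8700 kg/m³
  concrete: E = 33.84 GPa, ρ = 2305 kg/m³
  commercially pure titanium: E = 103.4 GPa, ρ = 4517 kg/m³
  silicon nitride: E = 296.0 GPa, ρ = 3242 kg/m³
  silicon nitride: M = 91.3 MN·m/kg
  commercially pure titanium: M = 22.9 MN·m/kg
  concrete: M = 14.7 MN·m/kg
  brass: M = 12.4 MN·m/kg
  PEEK: M = 3.16 MN·m/kg
Silicon nitride ranks first.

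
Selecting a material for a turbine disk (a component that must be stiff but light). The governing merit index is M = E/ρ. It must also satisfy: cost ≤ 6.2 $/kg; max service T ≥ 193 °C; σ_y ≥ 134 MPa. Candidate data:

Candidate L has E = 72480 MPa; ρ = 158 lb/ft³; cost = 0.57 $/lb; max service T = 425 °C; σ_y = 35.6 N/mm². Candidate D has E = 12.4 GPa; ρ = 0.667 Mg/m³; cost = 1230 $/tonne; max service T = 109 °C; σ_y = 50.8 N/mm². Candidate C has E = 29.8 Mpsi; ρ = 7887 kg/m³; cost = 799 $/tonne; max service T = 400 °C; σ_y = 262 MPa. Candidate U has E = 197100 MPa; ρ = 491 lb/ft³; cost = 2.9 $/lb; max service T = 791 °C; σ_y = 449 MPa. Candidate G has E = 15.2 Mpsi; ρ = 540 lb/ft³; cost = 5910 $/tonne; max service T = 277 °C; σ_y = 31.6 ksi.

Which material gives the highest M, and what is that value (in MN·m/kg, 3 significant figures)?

candidate C, M = 26.1 MN·m/kg

Screen on constraints: cost ≤ 6.2 $/kg; max service T ≥ 193 °C; σ_y ≥ 134 MPa. Survivors: candidate C, candidate G.
Convert each candidate to consistent units, then evaluate M:
  candidate C: E = 205.5 GPa, ρ = 7887 kg/m³
  candidate G: E = 104.8 GPa, ρ = 8650 kg/m³
  candidate C: M = 26.1 MN·m/kg
  candidate G: M = 12.1 MN·m/kg
Highest index: candidate C.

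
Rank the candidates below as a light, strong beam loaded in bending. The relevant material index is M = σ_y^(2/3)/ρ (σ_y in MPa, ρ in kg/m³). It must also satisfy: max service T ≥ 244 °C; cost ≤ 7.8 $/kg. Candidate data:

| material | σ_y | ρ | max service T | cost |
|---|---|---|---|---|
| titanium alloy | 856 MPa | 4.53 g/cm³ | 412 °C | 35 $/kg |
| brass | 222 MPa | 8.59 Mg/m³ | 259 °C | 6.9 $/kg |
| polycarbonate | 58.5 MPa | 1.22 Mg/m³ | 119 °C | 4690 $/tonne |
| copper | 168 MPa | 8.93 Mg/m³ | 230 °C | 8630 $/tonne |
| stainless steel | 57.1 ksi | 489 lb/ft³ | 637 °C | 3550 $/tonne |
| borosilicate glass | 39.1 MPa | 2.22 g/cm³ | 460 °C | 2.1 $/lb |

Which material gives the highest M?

Screen on constraints: max service T ≥ 244 °C; cost ≤ 7.8 $/kg. Survivors: brass, stainless steel, borosilicate glass.
Normalizing units and computing the index:
  brass: σ_y = 222.0 MPa, ρ = 8590 kg/m³
  stainless steel: σ_y = 393.7 MPa, ρ = 7833 kg/m³
  borosilicate glass: σ_y = 39.10 MPa, ρ = 2220 kg/m³
  stainless steel: M = 6.86×10⁻³
  borosilicate glass: M = 5.19×10⁻³
  brass: M = 4.27×10⁻³
Stainless steel ranks first.

stainless steel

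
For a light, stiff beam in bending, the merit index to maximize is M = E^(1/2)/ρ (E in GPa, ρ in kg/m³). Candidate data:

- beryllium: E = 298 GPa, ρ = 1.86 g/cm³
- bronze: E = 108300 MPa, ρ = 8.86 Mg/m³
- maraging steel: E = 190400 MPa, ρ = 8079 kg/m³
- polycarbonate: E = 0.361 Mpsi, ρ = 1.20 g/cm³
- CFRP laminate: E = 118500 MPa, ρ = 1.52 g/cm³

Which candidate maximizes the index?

beryllium

Normalizing units and computing the index:
  beryllium: E = 298.0 GPa, ρ = 1860 kg/m³
  bronze: E = 108.3 GPa, ρ = 8860 kg/m³
  maraging steel: E = 190.4 GPa, ρ = 8079 kg/m³
  polycarbonate: E = 2.489 GPa, ρ = 1200 kg/m³
  CFRP laminate: E = 118.5 GPa, ρ = 1520 kg/m³
  beryllium: M = 9.28×10⁻³
  CFRP laminate: M = 7.16×10⁻³
  maraging steel: M = 1.71×10⁻³
  polycarbonate: M = 1.31×10⁻³
  bronze: M = 1.17×10⁻³
Beryllium has the largest M.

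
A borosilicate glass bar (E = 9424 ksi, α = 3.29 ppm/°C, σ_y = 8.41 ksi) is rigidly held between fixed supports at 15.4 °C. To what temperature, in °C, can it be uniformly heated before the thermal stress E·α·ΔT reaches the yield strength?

287 °C

E = 9424 ksi = 64.98 GPa.
σ_y = 8.41 ksi = 57.98 MPa.
E·α·ΔT = 57.98 MPa ⇒ ΔT = 57.98 / (64.98×10³ × 3.29×10⁻⁶) = 271.2 K.
T = 15.4 + 271.2 = 286.6 °C.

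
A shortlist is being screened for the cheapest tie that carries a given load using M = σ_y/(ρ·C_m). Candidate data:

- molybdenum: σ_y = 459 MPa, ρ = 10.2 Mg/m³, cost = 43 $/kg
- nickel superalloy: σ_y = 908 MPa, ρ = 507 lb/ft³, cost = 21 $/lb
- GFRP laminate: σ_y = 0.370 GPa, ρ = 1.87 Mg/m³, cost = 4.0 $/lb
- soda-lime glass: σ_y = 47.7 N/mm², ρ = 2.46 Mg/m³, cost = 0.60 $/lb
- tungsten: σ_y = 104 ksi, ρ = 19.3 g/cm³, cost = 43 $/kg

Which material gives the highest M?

Putting every candidate on a common basis:
  molybdenum: σ_y = 459.0 MPa, ρ = 10200 kg/m³, cost = 43.00 $/kg
  nickel superalloy: σ_y = 908.0 MPa, ρ = 8121 kg/m³, cost = 46.30 $/kg
  GFRP laminate: σ_y = 370.0 MPa, ρ = 1870 kg/m³, cost = 8.818 $/kg
  soda-lime glass: σ_y = 47.70 MPa, ρ = 2460 kg/m³, cost = 1.323 $/kg
  tungsten: σ_y = 717.1 MPa, ρ = 19300 kg/m³, cost = 43.00 $/kg
  GFRP laminate: M = 22.4 kN·m per $
  soda-lime glass: M = 14.7 kN·m per $
  nickel superalloy: M = 2.41 kN·m per $
  molybdenum: M = 1.05 kN·m per $
  tungsten: M = 0.864 kN·m per $
GFRP laminate ranks first.

GFRP laminate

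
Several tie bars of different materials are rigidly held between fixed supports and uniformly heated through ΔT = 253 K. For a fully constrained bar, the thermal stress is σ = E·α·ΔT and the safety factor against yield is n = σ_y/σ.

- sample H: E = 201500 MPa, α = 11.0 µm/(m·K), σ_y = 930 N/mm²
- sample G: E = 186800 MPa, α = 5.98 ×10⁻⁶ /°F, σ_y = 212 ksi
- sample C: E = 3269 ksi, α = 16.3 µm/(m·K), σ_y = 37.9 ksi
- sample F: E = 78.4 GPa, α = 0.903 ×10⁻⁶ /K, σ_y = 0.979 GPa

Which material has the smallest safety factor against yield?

With everything in SI (GPa, ×10⁻⁶/K, MPa):
  sample H: E = 201.5, α = 11.0, σ_y = 930.0 → σ = 561 MPa, n = 1.66
  sample G: E = 186.8, α = 10.8, σ_y = 1462 → σ = 509 MPa, n = 2.87
  sample C: E = 22.54, α = 16.3, σ_y = 261.3 → σ = 92.9 MPa, n = 2.81
  sample F: E = 78.40, α = 0.903, σ_y = 979.0 → σ = 17.9 MPa, n = 54.7
Smallest n: sample H with n = 1.66.

sample H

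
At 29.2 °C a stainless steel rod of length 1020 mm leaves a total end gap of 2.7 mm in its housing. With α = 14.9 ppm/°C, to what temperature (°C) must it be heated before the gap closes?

α·L₀·ΔT = 2.7 mm ⇒ ΔT = 2.7 / (14.9×10⁻⁶ × 1020.0) = 177.7 K.
T = 29.2 + 177.7 = 206.9 °C.

207 °C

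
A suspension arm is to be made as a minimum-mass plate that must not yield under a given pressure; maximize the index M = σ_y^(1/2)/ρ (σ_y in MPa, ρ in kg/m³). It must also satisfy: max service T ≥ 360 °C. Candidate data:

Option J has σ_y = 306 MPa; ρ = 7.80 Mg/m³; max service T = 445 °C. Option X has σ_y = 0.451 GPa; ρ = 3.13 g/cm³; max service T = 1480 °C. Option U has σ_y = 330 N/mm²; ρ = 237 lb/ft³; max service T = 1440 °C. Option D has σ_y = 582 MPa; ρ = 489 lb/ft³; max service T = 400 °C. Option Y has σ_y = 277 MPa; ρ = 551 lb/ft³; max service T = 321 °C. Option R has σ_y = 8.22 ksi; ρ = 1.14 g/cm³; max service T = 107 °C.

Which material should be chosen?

option X

Screen on constraints: max service T ≥ 360 °C. Survivors: option J, option X, option U, option D.
Putting every candidate on a common basis:
  option J: σ_y = 306.0 MPa, ρ = 7800 kg/m³
  option X: σ_y = 451.0 MPa, ρ = 3130 kg/m³
  option U: σ_y = 330.0 MPa, ρ = 3796 kg/m³
  option D: σ_y = 582.0 MPa, ρ = 7833 kg/m³
  option X: M = 6.78×10⁻³
  option U: M = 4.79×10⁻³
  option D: M = 3.08×10⁻³
  option J: M = 2.24×10⁻³
Highest index: option X.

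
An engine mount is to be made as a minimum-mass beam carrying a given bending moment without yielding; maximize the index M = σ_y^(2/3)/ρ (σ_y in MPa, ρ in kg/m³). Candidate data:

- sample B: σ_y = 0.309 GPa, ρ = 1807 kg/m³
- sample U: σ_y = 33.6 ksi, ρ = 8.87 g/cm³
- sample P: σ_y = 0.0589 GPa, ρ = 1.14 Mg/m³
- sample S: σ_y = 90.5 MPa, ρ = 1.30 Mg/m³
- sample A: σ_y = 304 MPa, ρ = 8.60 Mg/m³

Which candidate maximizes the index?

Putting every candidate on a common basis:
  sample B: σ_y = 309.0 MPa, ρ = 1807 kg/m³
  sample U: σ_y = 231.7 MPa, ρ = 8870 kg/m³
  sample P: σ_y = 58.90 MPa, ρ = 1140 kg/m³
  sample S: σ_y = 90.50 MPa, ρ = 1300 kg/m³
  sample A: σ_y = 304.0 MPa, ρ = 8600 kg/m³
  sample B: M = 25.3×10⁻³
  sample S: M = 15.5×10⁻³
  sample P: M = 13.3×10⁻³
  sample A: M = 5.26×10⁻³
  sample U: M = 4.25×10⁻³
The maximum is for sample B.

sample B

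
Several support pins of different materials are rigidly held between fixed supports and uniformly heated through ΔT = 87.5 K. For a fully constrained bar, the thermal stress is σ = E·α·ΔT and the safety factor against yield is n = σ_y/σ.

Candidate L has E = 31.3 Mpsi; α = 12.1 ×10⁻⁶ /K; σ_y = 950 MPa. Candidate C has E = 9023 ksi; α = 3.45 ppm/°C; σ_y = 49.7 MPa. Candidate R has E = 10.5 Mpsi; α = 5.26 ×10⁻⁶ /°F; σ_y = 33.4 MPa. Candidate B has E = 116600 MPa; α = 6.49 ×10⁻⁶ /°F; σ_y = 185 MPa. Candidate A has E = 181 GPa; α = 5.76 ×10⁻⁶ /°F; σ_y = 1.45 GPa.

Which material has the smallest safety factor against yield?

candidate R

In consistent units (E in GPa, α in ×10⁻⁶/K, σ_y in MPa):
  candidate L: E = 215.8, α = 12.1, σ_y = 950.0 → σ = 228 MPa, n = 4.16
  candidate C: E = 62.21, α = 3.45, σ_y = 49.70 → σ = 18.8 MPa, n = 2.65
  candidate R: E = 72.39, α = 9.47, σ_y = 33.40 → σ = 60.0 MPa, n = 0.557
  candidate B: E = 116.6, α = 11.7, σ_y = 185.0 → σ = 119 MPa, n = 1.55
  candidate A: E = 181.0, α = 10.4, σ_y = 1450 → σ = 164 MPa, n = 8.83
The minimum is candidate R at n = 0.557.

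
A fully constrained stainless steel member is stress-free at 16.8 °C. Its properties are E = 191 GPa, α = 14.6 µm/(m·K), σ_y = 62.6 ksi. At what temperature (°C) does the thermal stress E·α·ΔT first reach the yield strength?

σ_y = 62.6 ksi = 431.6 MPa.
E·α·ΔT = 431.6 MPa ⇒ ΔT = 431.6 / (191.0×10³ × 14.6×10⁻⁶) = 154.8 K.
T = 16.8 + 154.8 = 171.6 °C.

172 °C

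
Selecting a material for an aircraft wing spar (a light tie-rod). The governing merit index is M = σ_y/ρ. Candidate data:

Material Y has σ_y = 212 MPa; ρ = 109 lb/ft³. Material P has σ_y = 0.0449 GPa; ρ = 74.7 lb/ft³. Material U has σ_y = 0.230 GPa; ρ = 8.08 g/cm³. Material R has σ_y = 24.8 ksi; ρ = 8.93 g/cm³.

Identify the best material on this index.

Convert each candidate to consistent units, then evaluate M:
  material Y: σ_y = 212.0 MPa, ρ = 1746 kg/m³
  material P: σ_y = 44.90 MPa, ρ = 1197 kg/m³
  material U: σ_y = 230.0 MPa, ρ = 8080 kg/m³
  material R: σ_y = 171.0 MPa, ρ = 8930 kg/m³
  material Y: M = 121 kN·m/kg
  material P: M = 37.5 kN·m/kg
  material U: M = 28.5 kN·m/kg
  material R: M = 19.1 kN·m/kg
Highest index: material Y.

material Y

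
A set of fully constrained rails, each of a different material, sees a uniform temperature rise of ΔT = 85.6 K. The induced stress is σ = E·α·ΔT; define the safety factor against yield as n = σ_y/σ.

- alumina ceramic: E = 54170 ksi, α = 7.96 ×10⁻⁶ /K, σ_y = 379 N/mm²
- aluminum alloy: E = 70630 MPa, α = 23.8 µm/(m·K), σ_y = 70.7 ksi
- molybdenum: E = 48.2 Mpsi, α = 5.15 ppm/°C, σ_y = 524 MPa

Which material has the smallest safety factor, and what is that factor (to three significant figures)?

alumina ceramic, n = 1.49

With everything in SI (GPa, ×10⁻⁶/K, MPa):
  alumina ceramic: E = 373.5, α = 7.96, σ_y = 379.0 → σ = 254 MPa, n = 1.49
  aluminum alloy: E = 70.63, α = 23.8, σ_y = 487.5 → σ = 144 MPa, n = 3.39
  molybdenum: E = 332.3, α = 5.15, σ_y = 524.0 → σ = 147 MPa, n = 3.58
The minimum is alumina ceramic at n = 1.49.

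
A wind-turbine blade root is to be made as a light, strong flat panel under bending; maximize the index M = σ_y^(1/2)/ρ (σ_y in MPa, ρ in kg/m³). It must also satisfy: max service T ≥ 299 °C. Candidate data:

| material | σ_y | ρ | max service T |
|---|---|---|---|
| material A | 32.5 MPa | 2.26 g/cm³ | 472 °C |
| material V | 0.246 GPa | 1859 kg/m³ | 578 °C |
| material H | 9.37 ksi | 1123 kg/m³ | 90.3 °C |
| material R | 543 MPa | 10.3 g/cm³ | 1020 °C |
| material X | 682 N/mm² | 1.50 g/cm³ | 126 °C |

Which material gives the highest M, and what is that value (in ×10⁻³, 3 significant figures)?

Screen on constraints: max service T ≥ 299 °C. Survivors: material A, material V, material R.
Convert each candidate to consistent units, then evaluate M:
  material A: σ_y = 32.50 MPa, ρ = 2260 kg/m³
  material V: σ_y = 246.0 MPa, ρ = 1859 kg/m³
  material R: σ_y = 543.0 MPa, ρ = 10300 kg/m³
  material V: M = 8.44×10⁻³
  material A: M = 2.52×10⁻³
  material R: M = 2.26×10⁻³
The maximum is for material V.

material V, M = 8.44×10⁻³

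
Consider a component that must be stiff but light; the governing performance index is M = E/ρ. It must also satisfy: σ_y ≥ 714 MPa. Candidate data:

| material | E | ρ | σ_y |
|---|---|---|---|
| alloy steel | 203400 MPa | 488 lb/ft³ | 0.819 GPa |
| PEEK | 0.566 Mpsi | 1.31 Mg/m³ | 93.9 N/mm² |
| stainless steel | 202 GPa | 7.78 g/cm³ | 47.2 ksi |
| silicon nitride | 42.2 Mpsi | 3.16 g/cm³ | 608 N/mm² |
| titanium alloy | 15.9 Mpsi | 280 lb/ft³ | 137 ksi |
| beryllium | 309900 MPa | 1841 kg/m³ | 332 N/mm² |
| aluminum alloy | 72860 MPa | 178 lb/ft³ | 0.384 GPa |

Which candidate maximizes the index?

Screen on constraints: σ_y ≥ 714 MPa. Survivors: alloy steel, titanium alloy.
Normalizing units and computing the index:
  alloy steel: E = 203.4 GPa, ρ = 7817 kg/m³
  titanium alloy: E = 109.6 GPa, ρ = 4485 kg/m³
  alloy steel: M = 26.0 MN·m/kg
  titanium alloy: M = 24.4 MN·m/kg
Alloy steel has the largest M.

alloy steel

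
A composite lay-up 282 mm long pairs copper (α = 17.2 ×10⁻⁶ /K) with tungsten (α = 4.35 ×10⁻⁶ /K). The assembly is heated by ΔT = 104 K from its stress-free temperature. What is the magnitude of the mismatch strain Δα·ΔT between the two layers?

Δα = |17.2 − 4.35|×10⁻⁶/K = 12.8×10⁻⁶/K.
Mismatch strain = Δα·ΔT = 12.8×10⁻⁶ × 104.0 = 1.34×10⁻³.

1.34×10⁻³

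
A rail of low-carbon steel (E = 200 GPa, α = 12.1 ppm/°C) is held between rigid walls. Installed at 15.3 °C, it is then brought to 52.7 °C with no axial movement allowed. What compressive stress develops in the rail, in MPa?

ΔT = 37.40 K. Constrained thermal stress σ = E·α·ΔT = 200.0×10³ MPa × 12.1×10⁻⁶ × 37.40 = 90.5 MPa (compressive).

90.5 MPa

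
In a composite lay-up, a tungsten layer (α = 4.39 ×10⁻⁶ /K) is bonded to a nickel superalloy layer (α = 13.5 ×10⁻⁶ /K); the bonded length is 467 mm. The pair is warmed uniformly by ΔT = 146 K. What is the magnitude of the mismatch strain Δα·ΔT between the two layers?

1.33×10⁻³

Δα = |4.39 − 13.5|×10⁻⁶/K = 9.11×10⁻⁶/K.
Mismatch strain = Δα·ΔT = 9.11×10⁻⁶ × 146.0 = 1.33×10⁻³.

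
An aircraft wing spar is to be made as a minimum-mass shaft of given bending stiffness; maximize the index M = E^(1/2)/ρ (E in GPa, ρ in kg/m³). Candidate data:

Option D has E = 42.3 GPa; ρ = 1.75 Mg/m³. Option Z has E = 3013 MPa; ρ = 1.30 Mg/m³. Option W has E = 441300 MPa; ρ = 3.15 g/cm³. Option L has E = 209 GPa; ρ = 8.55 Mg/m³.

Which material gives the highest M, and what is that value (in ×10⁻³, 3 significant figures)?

Putting every candidate on a common basis:
  option D: E = 42.30 GPa, ρ = 1750 kg/m³
  option Z: E = 3.013 GPa, ρ = 1300 kg/m³
  option W: E = 441.3 GPa, ρ = 3150 kg/m³
  option L: E = 209.0 GPa, ρ = 8550 kg/m³
  option W: M = 6.67×10⁻³
  option D: M = 3.72×10⁻³
  option L: M = 1.69×10⁻³
  option Z: M = 1.34×10⁻³
Highest index: option W.

option W, M = 6.67×10⁻³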